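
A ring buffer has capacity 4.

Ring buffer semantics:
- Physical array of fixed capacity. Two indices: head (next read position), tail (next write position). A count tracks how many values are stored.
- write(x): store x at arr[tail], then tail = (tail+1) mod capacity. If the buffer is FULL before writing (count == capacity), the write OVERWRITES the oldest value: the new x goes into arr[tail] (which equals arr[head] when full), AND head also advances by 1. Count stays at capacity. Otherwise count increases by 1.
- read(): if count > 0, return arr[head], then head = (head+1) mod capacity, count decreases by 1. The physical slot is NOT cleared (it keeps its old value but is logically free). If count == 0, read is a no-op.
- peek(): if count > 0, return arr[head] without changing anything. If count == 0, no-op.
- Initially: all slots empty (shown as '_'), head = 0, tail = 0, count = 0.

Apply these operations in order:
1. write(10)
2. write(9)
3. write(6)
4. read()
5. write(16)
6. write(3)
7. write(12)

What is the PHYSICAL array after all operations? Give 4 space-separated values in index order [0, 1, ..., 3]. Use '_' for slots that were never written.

Answer: 3 12 6 16

Derivation:
After op 1 (write(10)): arr=[10 _ _ _] head=0 tail=1 count=1
After op 2 (write(9)): arr=[10 9 _ _] head=0 tail=2 count=2
After op 3 (write(6)): arr=[10 9 6 _] head=0 tail=3 count=3
After op 4 (read()): arr=[10 9 6 _] head=1 tail=3 count=2
After op 5 (write(16)): arr=[10 9 6 16] head=1 tail=0 count=3
After op 6 (write(3)): arr=[3 9 6 16] head=1 tail=1 count=4
After op 7 (write(12)): arr=[3 12 6 16] head=2 tail=2 count=4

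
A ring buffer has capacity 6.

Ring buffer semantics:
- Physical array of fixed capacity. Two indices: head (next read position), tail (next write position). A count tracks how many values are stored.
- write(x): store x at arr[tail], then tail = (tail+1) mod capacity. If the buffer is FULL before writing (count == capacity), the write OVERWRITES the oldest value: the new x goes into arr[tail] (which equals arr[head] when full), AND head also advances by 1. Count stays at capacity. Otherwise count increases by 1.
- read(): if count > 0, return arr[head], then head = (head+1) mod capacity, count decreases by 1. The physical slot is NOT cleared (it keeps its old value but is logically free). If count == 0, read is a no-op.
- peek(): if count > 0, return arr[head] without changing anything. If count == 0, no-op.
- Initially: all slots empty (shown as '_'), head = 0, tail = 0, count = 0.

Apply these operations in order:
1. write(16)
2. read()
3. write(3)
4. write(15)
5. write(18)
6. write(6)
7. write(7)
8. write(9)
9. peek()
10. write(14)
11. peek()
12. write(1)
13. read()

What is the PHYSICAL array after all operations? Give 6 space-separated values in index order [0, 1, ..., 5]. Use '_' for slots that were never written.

Answer: 9 14 1 18 6 7

Derivation:
After op 1 (write(16)): arr=[16 _ _ _ _ _] head=0 tail=1 count=1
After op 2 (read()): arr=[16 _ _ _ _ _] head=1 tail=1 count=0
After op 3 (write(3)): arr=[16 3 _ _ _ _] head=1 tail=2 count=1
After op 4 (write(15)): arr=[16 3 15 _ _ _] head=1 tail=3 count=2
After op 5 (write(18)): arr=[16 3 15 18 _ _] head=1 tail=4 count=3
After op 6 (write(6)): arr=[16 3 15 18 6 _] head=1 tail=5 count=4
After op 7 (write(7)): arr=[16 3 15 18 6 7] head=1 tail=0 count=5
After op 8 (write(9)): arr=[9 3 15 18 6 7] head=1 tail=1 count=6
After op 9 (peek()): arr=[9 3 15 18 6 7] head=1 tail=1 count=6
After op 10 (write(14)): arr=[9 14 15 18 6 7] head=2 tail=2 count=6
After op 11 (peek()): arr=[9 14 15 18 6 7] head=2 tail=2 count=6
After op 12 (write(1)): arr=[9 14 1 18 6 7] head=3 tail=3 count=6
After op 13 (read()): arr=[9 14 1 18 6 7] head=4 tail=3 count=5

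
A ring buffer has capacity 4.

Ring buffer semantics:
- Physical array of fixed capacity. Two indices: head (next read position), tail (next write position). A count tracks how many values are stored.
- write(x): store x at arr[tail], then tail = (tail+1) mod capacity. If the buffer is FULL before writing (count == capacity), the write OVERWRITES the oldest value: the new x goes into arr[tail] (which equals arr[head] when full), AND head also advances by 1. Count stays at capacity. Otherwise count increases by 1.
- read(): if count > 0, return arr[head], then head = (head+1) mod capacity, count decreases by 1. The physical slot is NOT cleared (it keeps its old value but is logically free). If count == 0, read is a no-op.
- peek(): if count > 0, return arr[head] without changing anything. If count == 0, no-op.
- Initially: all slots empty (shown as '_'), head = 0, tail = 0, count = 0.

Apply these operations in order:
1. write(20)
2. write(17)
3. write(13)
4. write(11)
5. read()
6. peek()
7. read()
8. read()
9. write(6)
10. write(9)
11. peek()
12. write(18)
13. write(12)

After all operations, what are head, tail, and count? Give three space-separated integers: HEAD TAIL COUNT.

Answer: 0 0 4

Derivation:
After op 1 (write(20)): arr=[20 _ _ _] head=0 tail=1 count=1
After op 2 (write(17)): arr=[20 17 _ _] head=0 tail=2 count=2
After op 3 (write(13)): arr=[20 17 13 _] head=0 tail=3 count=3
After op 4 (write(11)): arr=[20 17 13 11] head=0 tail=0 count=4
After op 5 (read()): arr=[20 17 13 11] head=1 tail=0 count=3
After op 6 (peek()): arr=[20 17 13 11] head=1 tail=0 count=3
After op 7 (read()): arr=[20 17 13 11] head=2 tail=0 count=2
After op 8 (read()): arr=[20 17 13 11] head=3 tail=0 count=1
After op 9 (write(6)): arr=[6 17 13 11] head=3 tail=1 count=2
After op 10 (write(9)): arr=[6 9 13 11] head=3 tail=2 count=3
After op 11 (peek()): arr=[6 9 13 11] head=3 tail=2 count=3
After op 12 (write(18)): arr=[6 9 18 11] head=3 tail=3 count=4
After op 13 (write(12)): arr=[6 9 18 12] head=0 tail=0 count=4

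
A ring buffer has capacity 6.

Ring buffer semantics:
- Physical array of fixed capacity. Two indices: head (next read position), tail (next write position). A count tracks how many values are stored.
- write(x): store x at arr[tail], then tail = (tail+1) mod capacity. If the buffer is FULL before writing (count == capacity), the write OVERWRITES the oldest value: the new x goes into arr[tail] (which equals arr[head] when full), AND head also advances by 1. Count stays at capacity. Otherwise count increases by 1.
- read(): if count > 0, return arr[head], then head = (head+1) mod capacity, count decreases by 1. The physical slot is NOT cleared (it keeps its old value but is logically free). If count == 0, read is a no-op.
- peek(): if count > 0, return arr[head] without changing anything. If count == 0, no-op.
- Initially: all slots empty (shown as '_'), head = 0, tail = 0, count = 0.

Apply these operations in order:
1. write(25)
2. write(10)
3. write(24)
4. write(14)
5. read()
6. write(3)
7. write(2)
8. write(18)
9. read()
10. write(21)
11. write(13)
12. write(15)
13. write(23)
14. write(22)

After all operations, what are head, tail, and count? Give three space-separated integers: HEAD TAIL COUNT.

Answer: 0 0 6

Derivation:
After op 1 (write(25)): arr=[25 _ _ _ _ _] head=0 tail=1 count=1
After op 2 (write(10)): arr=[25 10 _ _ _ _] head=0 tail=2 count=2
After op 3 (write(24)): arr=[25 10 24 _ _ _] head=0 tail=3 count=3
After op 4 (write(14)): arr=[25 10 24 14 _ _] head=0 tail=4 count=4
After op 5 (read()): arr=[25 10 24 14 _ _] head=1 tail=4 count=3
After op 6 (write(3)): arr=[25 10 24 14 3 _] head=1 tail=5 count=4
After op 7 (write(2)): arr=[25 10 24 14 3 2] head=1 tail=0 count=5
After op 8 (write(18)): arr=[18 10 24 14 3 2] head=1 tail=1 count=6
After op 9 (read()): arr=[18 10 24 14 3 2] head=2 tail=1 count=5
After op 10 (write(21)): arr=[18 21 24 14 3 2] head=2 tail=2 count=6
After op 11 (write(13)): arr=[18 21 13 14 3 2] head=3 tail=3 count=6
After op 12 (write(15)): arr=[18 21 13 15 3 2] head=4 tail=4 count=6
After op 13 (write(23)): arr=[18 21 13 15 23 2] head=5 tail=5 count=6
After op 14 (write(22)): arr=[18 21 13 15 23 22] head=0 tail=0 count=6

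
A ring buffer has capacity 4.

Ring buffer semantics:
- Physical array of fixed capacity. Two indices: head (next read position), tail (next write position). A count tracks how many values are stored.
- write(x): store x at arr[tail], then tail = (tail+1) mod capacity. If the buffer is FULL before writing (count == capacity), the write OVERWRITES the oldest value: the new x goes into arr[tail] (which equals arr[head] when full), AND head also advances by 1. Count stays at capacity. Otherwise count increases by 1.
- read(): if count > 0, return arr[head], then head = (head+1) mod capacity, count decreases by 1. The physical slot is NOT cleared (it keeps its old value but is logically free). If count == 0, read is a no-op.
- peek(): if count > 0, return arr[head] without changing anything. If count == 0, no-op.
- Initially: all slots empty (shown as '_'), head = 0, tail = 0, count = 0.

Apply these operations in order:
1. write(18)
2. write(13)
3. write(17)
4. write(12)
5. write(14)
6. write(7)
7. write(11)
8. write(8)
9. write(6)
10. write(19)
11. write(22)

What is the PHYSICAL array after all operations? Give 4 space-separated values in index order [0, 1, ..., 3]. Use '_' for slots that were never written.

After op 1 (write(18)): arr=[18 _ _ _] head=0 tail=1 count=1
After op 2 (write(13)): arr=[18 13 _ _] head=0 tail=2 count=2
After op 3 (write(17)): arr=[18 13 17 _] head=0 tail=3 count=3
After op 4 (write(12)): arr=[18 13 17 12] head=0 tail=0 count=4
After op 5 (write(14)): arr=[14 13 17 12] head=1 tail=1 count=4
After op 6 (write(7)): arr=[14 7 17 12] head=2 tail=2 count=4
After op 7 (write(11)): arr=[14 7 11 12] head=3 tail=3 count=4
After op 8 (write(8)): arr=[14 7 11 8] head=0 tail=0 count=4
After op 9 (write(6)): arr=[6 7 11 8] head=1 tail=1 count=4
After op 10 (write(19)): arr=[6 19 11 8] head=2 tail=2 count=4
After op 11 (write(22)): arr=[6 19 22 8] head=3 tail=3 count=4

Answer: 6 19 22 8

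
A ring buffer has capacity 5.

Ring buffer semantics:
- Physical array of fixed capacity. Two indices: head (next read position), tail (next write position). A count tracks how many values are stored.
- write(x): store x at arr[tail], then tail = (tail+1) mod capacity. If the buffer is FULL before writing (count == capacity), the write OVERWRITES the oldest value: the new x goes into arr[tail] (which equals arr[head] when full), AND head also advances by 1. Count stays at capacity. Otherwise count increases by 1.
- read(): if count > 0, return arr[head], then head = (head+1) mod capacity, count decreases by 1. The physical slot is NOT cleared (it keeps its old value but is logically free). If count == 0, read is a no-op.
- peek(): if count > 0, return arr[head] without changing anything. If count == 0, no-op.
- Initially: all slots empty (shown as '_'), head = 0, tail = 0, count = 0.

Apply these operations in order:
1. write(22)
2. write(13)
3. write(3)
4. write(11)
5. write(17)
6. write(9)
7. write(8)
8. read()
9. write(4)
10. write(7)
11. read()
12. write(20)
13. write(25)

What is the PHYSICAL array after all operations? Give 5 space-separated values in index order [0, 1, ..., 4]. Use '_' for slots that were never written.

Answer: 25 8 4 7 20

Derivation:
After op 1 (write(22)): arr=[22 _ _ _ _] head=0 tail=1 count=1
After op 2 (write(13)): arr=[22 13 _ _ _] head=0 tail=2 count=2
After op 3 (write(3)): arr=[22 13 3 _ _] head=0 tail=3 count=3
After op 4 (write(11)): arr=[22 13 3 11 _] head=0 tail=4 count=4
After op 5 (write(17)): arr=[22 13 3 11 17] head=0 tail=0 count=5
After op 6 (write(9)): arr=[9 13 3 11 17] head=1 tail=1 count=5
After op 7 (write(8)): arr=[9 8 3 11 17] head=2 tail=2 count=5
After op 8 (read()): arr=[9 8 3 11 17] head=3 tail=2 count=4
After op 9 (write(4)): arr=[9 8 4 11 17] head=3 tail=3 count=5
After op 10 (write(7)): arr=[9 8 4 7 17] head=4 tail=4 count=5
After op 11 (read()): arr=[9 8 4 7 17] head=0 tail=4 count=4
After op 12 (write(20)): arr=[9 8 4 7 20] head=0 tail=0 count=5
After op 13 (write(25)): arr=[25 8 4 7 20] head=1 tail=1 count=5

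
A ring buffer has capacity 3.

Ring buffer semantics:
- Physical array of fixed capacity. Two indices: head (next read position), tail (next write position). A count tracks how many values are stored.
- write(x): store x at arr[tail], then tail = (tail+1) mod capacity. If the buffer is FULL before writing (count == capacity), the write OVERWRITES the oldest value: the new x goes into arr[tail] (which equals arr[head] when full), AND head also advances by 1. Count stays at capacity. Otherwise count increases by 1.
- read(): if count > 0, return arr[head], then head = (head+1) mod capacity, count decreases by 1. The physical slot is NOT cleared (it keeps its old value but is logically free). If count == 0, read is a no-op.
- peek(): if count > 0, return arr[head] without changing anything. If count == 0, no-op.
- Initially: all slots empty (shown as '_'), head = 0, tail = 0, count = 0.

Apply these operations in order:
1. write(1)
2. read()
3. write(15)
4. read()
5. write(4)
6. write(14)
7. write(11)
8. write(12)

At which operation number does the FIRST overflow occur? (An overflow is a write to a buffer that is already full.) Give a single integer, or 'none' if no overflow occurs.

Answer: 8

Derivation:
After op 1 (write(1)): arr=[1 _ _] head=0 tail=1 count=1
After op 2 (read()): arr=[1 _ _] head=1 tail=1 count=0
After op 3 (write(15)): arr=[1 15 _] head=1 tail=2 count=1
After op 4 (read()): arr=[1 15 _] head=2 tail=2 count=0
After op 5 (write(4)): arr=[1 15 4] head=2 tail=0 count=1
After op 6 (write(14)): arr=[14 15 4] head=2 tail=1 count=2
After op 7 (write(11)): arr=[14 11 4] head=2 tail=2 count=3
After op 8 (write(12)): arr=[14 11 12] head=0 tail=0 count=3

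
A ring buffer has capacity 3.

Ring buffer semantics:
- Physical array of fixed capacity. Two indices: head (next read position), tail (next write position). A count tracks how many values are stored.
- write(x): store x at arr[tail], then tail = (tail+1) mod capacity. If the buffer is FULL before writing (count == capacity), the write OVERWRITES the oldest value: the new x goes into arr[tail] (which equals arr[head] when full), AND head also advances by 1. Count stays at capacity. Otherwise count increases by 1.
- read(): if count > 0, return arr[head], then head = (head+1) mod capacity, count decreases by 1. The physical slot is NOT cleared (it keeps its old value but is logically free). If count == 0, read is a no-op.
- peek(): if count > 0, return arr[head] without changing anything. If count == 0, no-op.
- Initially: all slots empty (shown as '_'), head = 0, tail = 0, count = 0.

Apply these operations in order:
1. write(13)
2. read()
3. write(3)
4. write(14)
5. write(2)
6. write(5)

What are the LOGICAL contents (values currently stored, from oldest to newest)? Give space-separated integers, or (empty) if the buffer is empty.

After op 1 (write(13)): arr=[13 _ _] head=0 tail=1 count=1
After op 2 (read()): arr=[13 _ _] head=1 tail=1 count=0
After op 3 (write(3)): arr=[13 3 _] head=1 tail=2 count=1
After op 4 (write(14)): arr=[13 3 14] head=1 tail=0 count=2
After op 5 (write(2)): arr=[2 3 14] head=1 tail=1 count=3
After op 6 (write(5)): arr=[2 5 14] head=2 tail=2 count=3

Answer: 14 2 5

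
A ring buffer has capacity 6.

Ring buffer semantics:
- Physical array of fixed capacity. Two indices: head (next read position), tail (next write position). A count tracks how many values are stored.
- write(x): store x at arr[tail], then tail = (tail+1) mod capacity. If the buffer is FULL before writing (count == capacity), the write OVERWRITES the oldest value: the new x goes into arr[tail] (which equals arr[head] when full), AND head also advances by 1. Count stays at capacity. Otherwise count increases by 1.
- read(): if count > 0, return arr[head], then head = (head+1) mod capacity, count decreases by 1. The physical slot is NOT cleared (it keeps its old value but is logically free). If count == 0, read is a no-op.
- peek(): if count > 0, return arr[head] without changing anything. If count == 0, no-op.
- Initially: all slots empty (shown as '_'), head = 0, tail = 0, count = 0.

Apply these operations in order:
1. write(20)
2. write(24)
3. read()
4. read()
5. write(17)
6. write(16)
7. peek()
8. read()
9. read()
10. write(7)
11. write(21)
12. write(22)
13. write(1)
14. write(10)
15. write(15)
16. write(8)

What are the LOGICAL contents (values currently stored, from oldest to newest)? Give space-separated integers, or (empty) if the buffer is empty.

Answer: 21 22 1 10 15 8

Derivation:
After op 1 (write(20)): arr=[20 _ _ _ _ _] head=0 tail=1 count=1
After op 2 (write(24)): arr=[20 24 _ _ _ _] head=0 tail=2 count=2
After op 3 (read()): arr=[20 24 _ _ _ _] head=1 tail=2 count=1
After op 4 (read()): arr=[20 24 _ _ _ _] head=2 tail=2 count=0
After op 5 (write(17)): arr=[20 24 17 _ _ _] head=2 tail=3 count=1
After op 6 (write(16)): arr=[20 24 17 16 _ _] head=2 tail=4 count=2
After op 7 (peek()): arr=[20 24 17 16 _ _] head=2 tail=4 count=2
After op 8 (read()): arr=[20 24 17 16 _ _] head=3 tail=4 count=1
After op 9 (read()): arr=[20 24 17 16 _ _] head=4 tail=4 count=0
After op 10 (write(7)): arr=[20 24 17 16 7 _] head=4 tail=5 count=1
After op 11 (write(21)): arr=[20 24 17 16 7 21] head=4 tail=0 count=2
After op 12 (write(22)): arr=[22 24 17 16 7 21] head=4 tail=1 count=3
After op 13 (write(1)): arr=[22 1 17 16 7 21] head=4 tail=2 count=4
After op 14 (write(10)): arr=[22 1 10 16 7 21] head=4 tail=3 count=5
After op 15 (write(15)): arr=[22 1 10 15 7 21] head=4 tail=4 count=6
After op 16 (write(8)): arr=[22 1 10 15 8 21] head=5 tail=5 count=6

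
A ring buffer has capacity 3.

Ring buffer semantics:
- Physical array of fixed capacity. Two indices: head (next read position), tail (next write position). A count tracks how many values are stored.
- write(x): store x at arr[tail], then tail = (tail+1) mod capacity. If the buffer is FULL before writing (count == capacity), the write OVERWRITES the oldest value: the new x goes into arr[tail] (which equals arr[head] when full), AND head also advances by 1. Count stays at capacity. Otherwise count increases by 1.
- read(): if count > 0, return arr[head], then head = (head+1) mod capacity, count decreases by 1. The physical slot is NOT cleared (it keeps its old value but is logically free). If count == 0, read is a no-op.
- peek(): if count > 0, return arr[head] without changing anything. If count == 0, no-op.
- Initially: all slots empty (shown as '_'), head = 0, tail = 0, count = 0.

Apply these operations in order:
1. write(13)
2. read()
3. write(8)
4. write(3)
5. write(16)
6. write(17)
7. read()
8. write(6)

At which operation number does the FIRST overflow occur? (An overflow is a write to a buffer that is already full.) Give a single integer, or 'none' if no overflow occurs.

After op 1 (write(13)): arr=[13 _ _] head=0 tail=1 count=1
After op 2 (read()): arr=[13 _ _] head=1 tail=1 count=0
After op 3 (write(8)): arr=[13 8 _] head=1 tail=2 count=1
After op 4 (write(3)): arr=[13 8 3] head=1 tail=0 count=2
After op 5 (write(16)): arr=[16 8 3] head=1 tail=1 count=3
After op 6 (write(17)): arr=[16 17 3] head=2 tail=2 count=3
After op 7 (read()): arr=[16 17 3] head=0 tail=2 count=2
After op 8 (write(6)): arr=[16 17 6] head=0 tail=0 count=3

Answer: 6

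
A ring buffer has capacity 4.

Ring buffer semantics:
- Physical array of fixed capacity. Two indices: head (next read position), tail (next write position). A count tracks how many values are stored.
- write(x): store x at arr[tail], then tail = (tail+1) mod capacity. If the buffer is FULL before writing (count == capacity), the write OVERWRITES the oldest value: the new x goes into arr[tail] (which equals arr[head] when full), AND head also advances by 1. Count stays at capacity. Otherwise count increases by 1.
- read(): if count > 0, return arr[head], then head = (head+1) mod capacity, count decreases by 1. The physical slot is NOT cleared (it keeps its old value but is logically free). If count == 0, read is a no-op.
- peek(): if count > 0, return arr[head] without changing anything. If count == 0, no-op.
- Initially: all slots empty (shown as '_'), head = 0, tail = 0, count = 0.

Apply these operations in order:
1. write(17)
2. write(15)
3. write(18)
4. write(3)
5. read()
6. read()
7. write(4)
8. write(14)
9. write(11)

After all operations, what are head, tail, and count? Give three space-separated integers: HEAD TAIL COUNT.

Answer: 3 3 4

Derivation:
After op 1 (write(17)): arr=[17 _ _ _] head=0 tail=1 count=1
After op 2 (write(15)): arr=[17 15 _ _] head=0 tail=2 count=2
After op 3 (write(18)): arr=[17 15 18 _] head=0 tail=3 count=3
After op 4 (write(3)): arr=[17 15 18 3] head=0 tail=0 count=4
After op 5 (read()): arr=[17 15 18 3] head=1 tail=0 count=3
After op 6 (read()): arr=[17 15 18 3] head=2 tail=0 count=2
After op 7 (write(4)): arr=[4 15 18 3] head=2 tail=1 count=3
After op 8 (write(14)): arr=[4 14 18 3] head=2 tail=2 count=4
After op 9 (write(11)): arr=[4 14 11 3] head=3 tail=3 count=4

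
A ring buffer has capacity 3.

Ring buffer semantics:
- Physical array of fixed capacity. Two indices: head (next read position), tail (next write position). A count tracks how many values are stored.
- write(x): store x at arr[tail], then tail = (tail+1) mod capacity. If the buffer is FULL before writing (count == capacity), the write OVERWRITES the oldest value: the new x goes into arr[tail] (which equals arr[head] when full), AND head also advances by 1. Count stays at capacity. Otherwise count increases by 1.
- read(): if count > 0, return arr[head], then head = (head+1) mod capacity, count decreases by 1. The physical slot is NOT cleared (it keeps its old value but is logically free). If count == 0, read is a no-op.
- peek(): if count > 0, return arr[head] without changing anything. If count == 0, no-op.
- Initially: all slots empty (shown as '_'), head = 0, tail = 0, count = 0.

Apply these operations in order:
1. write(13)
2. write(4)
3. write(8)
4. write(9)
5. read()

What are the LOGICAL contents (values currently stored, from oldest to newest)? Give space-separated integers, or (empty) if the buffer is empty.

Answer: 8 9

Derivation:
After op 1 (write(13)): arr=[13 _ _] head=0 tail=1 count=1
After op 2 (write(4)): arr=[13 4 _] head=0 tail=2 count=2
After op 3 (write(8)): arr=[13 4 8] head=0 tail=0 count=3
After op 4 (write(9)): arr=[9 4 8] head=1 tail=1 count=3
After op 5 (read()): arr=[9 4 8] head=2 tail=1 count=2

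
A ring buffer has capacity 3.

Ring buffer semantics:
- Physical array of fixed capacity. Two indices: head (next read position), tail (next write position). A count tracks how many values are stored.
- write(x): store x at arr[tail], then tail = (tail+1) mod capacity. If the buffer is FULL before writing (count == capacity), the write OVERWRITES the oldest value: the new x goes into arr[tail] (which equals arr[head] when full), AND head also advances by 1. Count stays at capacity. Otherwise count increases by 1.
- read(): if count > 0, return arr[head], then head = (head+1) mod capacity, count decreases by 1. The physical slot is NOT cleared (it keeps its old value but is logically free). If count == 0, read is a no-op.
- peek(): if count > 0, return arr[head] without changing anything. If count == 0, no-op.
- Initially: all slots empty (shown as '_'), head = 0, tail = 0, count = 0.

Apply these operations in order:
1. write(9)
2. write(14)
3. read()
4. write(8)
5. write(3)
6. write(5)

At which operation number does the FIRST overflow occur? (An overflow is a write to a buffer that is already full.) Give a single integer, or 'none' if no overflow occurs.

Answer: 6

Derivation:
After op 1 (write(9)): arr=[9 _ _] head=0 tail=1 count=1
After op 2 (write(14)): arr=[9 14 _] head=0 tail=2 count=2
After op 3 (read()): arr=[9 14 _] head=1 tail=2 count=1
After op 4 (write(8)): arr=[9 14 8] head=1 tail=0 count=2
After op 5 (write(3)): arr=[3 14 8] head=1 tail=1 count=3
After op 6 (write(5)): arr=[3 5 8] head=2 tail=2 count=3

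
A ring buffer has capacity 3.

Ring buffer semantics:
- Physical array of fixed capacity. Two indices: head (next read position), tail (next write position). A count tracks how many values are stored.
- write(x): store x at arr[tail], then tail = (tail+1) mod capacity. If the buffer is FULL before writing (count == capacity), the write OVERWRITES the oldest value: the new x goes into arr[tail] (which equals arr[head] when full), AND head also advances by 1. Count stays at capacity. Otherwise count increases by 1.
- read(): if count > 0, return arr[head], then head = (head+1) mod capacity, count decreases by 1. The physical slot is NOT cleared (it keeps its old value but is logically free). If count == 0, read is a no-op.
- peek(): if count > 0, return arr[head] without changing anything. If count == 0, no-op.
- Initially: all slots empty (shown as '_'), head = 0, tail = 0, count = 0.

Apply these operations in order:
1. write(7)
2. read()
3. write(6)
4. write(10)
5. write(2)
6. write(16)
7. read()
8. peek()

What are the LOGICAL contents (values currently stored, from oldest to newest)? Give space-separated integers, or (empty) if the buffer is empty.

Answer: 2 16

Derivation:
After op 1 (write(7)): arr=[7 _ _] head=0 tail=1 count=1
After op 2 (read()): arr=[7 _ _] head=1 tail=1 count=0
After op 3 (write(6)): arr=[7 6 _] head=1 tail=2 count=1
After op 4 (write(10)): arr=[7 6 10] head=1 tail=0 count=2
After op 5 (write(2)): arr=[2 6 10] head=1 tail=1 count=3
After op 6 (write(16)): arr=[2 16 10] head=2 tail=2 count=3
After op 7 (read()): arr=[2 16 10] head=0 tail=2 count=2
After op 8 (peek()): arr=[2 16 10] head=0 tail=2 count=2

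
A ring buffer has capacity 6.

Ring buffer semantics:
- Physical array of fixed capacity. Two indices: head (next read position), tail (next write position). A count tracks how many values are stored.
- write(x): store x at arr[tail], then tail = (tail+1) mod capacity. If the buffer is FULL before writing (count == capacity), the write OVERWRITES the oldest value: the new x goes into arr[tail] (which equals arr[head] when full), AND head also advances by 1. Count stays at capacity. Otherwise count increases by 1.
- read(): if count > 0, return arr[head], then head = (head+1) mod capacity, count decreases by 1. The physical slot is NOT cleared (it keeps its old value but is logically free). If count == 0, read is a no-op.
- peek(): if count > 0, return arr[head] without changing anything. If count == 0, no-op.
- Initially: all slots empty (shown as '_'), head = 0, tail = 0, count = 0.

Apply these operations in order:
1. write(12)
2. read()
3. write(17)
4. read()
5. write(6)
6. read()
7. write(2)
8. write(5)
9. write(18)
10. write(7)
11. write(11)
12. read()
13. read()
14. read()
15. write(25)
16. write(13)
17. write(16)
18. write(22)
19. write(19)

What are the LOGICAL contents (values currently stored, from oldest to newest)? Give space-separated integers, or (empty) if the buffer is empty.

Answer: 11 25 13 16 22 19

Derivation:
After op 1 (write(12)): arr=[12 _ _ _ _ _] head=0 tail=1 count=1
After op 2 (read()): arr=[12 _ _ _ _ _] head=1 tail=1 count=0
After op 3 (write(17)): arr=[12 17 _ _ _ _] head=1 tail=2 count=1
After op 4 (read()): arr=[12 17 _ _ _ _] head=2 tail=2 count=0
After op 5 (write(6)): arr=[12 17 6 _ _ _] head=2 tail=3 count=1
After op 6 (read()): arr=[12 17 6 _ _ _] head=3 tail=3 count=0
After op 7 (write(2)): arr=[12 17 6 2 _ _] head=3 tail=4 count=1
After op 8 (write(5)): arr=[12 17 6 2 5 _] head=3 tail=5 count=2
After op 9 (write(18)): arr=[12 17 6 2 5 18] head=3 tail=0 count=3
After op 10 (write(7)): arr=[7 17 6 2 5 18] head=3 tail=1 count=4
After op 11 (write(11)): arr=[7 11 6 2 5 18] head=3 tail=2 count=5
After op 12 (read()): arr=[7 11 6 2 5 18] head=4 tail=2 count=4
After op 13 (read()): arr=[7 11 6 2 5 18] head=5 tail=2 count=3
After op 14 (read()): arr=[7 11 6 2 5 18] head=0 tail=2 count=2
After op 15 (write(25)): arr=[7 11 25 2 5 18] head=0 tail=3 count=3
After op 16 (write(13)): arr=[7 11 25 13 5 18] head=0 tail=4 count=4
After op 17 (write(16)): arr=[7 11 25 13 16 18] head=0 tail=5 count=5
After op 18 (write(22)): arr=[7 11 25 13 16 22] head=0 tail=0 count=6
After op 19 (write(19)): arr=[19 11 25 13 16 22] head=1 tail=1 count=6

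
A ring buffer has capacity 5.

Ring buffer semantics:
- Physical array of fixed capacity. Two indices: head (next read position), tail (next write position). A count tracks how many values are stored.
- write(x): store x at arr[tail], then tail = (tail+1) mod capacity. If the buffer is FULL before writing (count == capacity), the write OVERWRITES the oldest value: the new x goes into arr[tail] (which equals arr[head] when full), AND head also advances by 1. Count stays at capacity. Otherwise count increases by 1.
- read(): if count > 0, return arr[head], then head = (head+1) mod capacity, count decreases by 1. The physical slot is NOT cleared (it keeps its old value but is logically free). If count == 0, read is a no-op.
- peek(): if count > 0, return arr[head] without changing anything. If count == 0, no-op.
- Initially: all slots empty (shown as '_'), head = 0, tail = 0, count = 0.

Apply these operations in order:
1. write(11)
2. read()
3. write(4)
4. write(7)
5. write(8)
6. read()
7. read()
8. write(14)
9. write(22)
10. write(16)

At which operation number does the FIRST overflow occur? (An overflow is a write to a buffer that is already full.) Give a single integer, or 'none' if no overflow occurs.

Answer: none

Derivation:
After op 1 (write(11)): arr=[11 _ _ _ _] head=0 tail=1 count=1
After op 2 (read()): arr=[11 _ _ _ _] head=1 tail=1 count=0
After op 3 (write(4)): arr=[11 4 _ _ _] head=1 tail=2 count=1
After op 4 (write(7)): arr=[11 4 7 _ _] head=1 tail=3 count=2
After op 5 (write(8)): arr=[11 4 7 8 _] head=1 tail=4 count=3
After op 6 (read()): arr=[11 4 7 8 _] head=2 tail=4 count=2
After op 7 (read()): arr=[11 4 7 8 _] head=3 tail=4 count=1
After op 8 (write(14)): arr=[11 4 7 8 14] head=3 tail=0 count=2
After op 9 (write(22)): arr=[22 4 7 8 14] head=3 tail=1 count=3
After op 10 (write(16)): arr=[22 16 7 8 14] head=3 tail=2 count=4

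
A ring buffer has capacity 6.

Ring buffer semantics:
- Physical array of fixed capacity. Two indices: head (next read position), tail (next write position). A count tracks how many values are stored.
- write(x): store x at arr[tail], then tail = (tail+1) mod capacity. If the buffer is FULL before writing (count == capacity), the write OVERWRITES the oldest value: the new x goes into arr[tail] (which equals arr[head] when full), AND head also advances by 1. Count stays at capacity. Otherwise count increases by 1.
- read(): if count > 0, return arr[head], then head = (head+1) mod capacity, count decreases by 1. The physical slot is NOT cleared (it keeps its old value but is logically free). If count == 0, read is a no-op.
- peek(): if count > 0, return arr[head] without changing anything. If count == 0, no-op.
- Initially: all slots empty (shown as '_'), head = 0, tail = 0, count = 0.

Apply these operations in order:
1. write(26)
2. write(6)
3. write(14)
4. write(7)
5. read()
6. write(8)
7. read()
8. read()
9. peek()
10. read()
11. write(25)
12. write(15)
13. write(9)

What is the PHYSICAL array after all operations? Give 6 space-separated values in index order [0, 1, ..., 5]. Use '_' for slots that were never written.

After op 1 (write(26)): arr=[26 _ _ _ _ _] head=0 tail=1 count=1
After op 2 (write(6)): arr=[26 6 _ _ _ _] head=0 tail=2 count=2
After op 3 (write(14)): arr=[26 6 14 _ _ _] head=0 tail=3 count=3
After op 4 (write(7)): arr=[26 6 14 7 _ _] head=0 tail=4 count=4
After op 5 (read()): arr=[26 6 14 7 _ _] head=1 tail=4 count=3
After op 6 (write(8)): arr=[26 6 14 7 8 _] head=1 tail=5 count=4
After op 7 (read()): arr=[26 6 14 7 8 _] head=2 tail=5 count=3
After op 8 (read()): arr=[26 6 14 7 8 _] head=3 tail=5 count=2
After op 9 (peek()): arr=[26 6 14 7 8 _] head=3 tail=5 count=2
After op 10 (read()): arr=[26 6 14 7 8 _] head=4 tail=5 count=1
After op 11 (write(25)): arr=[26 6 14 7 8 25] head=4 tail=0 count=2
After op 12 (write(15)): arr=[15 6 14 7 8 25] head=4 tail=1 count=3
After op 13 (write(9)): arr=[15 9 14 7 8 25] head=4 tail=2 count=4

Answer: 15 9 14 7 8 25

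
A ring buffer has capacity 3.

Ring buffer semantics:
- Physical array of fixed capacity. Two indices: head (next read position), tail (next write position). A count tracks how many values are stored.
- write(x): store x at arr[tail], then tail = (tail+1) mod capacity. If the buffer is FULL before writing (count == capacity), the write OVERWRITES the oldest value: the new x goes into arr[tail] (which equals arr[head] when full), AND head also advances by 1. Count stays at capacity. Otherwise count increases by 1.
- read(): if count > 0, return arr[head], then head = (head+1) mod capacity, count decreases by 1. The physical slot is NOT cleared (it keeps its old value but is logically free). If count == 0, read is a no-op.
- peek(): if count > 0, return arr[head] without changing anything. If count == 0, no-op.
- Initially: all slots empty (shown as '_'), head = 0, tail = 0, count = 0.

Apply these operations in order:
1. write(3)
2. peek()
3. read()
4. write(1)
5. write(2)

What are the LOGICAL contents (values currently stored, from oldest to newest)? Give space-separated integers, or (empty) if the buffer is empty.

Answer: 1 2

Derivation:
After op 1 (write(3)): arr=[3 _ _] head=0 tail=1 count=1
After op 2 (peek()): arr=[3 _ _] head=0 tail=1 count=1
After op 3 (read()): arr=[3 _ _] head=1 tail=1 count=0
After op 4 (write(1)): arr=[3 1 _] head=1 tail=2 count=1
After op 5 (write(2)): arr=[3 1 2] head=1 tail=0 count=2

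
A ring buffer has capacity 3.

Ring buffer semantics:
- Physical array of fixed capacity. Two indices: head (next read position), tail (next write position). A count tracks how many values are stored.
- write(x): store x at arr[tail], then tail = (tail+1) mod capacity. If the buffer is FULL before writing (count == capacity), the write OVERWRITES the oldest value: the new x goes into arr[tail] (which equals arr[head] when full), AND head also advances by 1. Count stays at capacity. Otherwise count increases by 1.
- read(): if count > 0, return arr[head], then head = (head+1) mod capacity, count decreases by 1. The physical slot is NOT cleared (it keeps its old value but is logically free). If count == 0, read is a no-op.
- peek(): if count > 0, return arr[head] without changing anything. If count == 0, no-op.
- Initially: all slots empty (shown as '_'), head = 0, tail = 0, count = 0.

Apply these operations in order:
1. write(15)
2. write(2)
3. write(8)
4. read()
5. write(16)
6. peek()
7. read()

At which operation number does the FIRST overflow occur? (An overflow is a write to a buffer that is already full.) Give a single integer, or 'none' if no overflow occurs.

After op 1 (write(15)): arr=[15 _ _] head=0 tail=1 count=1
After op 2 (write(2)): arr=[15 2 _] head=0 tail=2 count=2
After op 3 (write(8)): arr=[15 2 8] head=0 tail=0 count=3
After op 4 (read()): arr=[15 2 8] head=1 tail=0 count=2
After op 5 (write(16)): arr=[16 2 8] head=1 tail=1 count=3
After op 6 (peek()): arr=[16 2 8] head=1 tail=1 count=3
After op 7 (read()): arr=[16 2 8] head=2 tail=1 count=2

Answer: none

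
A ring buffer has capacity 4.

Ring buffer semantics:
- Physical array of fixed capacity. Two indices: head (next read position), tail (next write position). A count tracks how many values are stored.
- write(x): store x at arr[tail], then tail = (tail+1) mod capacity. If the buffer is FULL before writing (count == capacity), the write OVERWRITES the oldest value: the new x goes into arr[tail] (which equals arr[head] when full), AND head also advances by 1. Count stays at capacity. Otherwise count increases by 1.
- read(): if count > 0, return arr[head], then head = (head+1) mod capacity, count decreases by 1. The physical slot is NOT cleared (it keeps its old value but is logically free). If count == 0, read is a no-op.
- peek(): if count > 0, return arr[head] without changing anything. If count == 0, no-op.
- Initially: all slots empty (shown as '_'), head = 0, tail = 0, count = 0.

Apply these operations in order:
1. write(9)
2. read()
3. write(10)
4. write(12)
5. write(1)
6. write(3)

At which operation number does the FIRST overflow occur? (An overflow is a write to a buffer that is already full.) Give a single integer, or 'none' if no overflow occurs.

After op 1 (write(9)): arr=[9 _ _ _] head=0 tail=1 count=1
After op 2 (read()): arr=[9 _ _ _] head=1 tail=1 count=0
After op 3 (write(10)): arr=[9 10 _ _] head=1 tail=2 count=1
After op 4 (write(12)): arr=[9 10 12 _] head=1 tail=3 count=2
After op 5 (write(1)): arr=[9 10 12 1] head=1 tail=0 count=3
After op 6 (write(3)): arr=[3 10 12 1] head=1 tail=1 count=4

Answer: none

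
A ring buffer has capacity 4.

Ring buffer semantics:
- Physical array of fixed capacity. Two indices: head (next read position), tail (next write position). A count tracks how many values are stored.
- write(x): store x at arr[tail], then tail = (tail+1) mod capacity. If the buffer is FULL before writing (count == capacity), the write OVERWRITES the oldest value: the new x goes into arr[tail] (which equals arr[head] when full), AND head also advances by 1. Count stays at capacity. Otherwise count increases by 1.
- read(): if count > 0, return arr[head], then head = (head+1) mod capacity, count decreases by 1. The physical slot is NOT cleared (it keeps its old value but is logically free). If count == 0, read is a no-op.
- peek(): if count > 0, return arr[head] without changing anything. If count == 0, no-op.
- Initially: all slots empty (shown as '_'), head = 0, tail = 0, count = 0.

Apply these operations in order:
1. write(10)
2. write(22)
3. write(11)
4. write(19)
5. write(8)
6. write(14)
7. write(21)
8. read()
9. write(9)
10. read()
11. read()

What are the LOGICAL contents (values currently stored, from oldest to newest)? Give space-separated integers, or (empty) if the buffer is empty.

Answer: 21 9

Derivation:
After op 1 (write(10)): arr=[10 _ _ _] head=0 tail=1 count=1
After op 2 (write(22)): arr=[10 22 _ _] head=0 tail=2 count=2
After op 3 (write(11)): arr=[10 22 11 _] head=0 tail=3 count=3
After op 4 (write(19)): arr=[10 22 11 19] head=0 tail=0 count=4
After op 5 (write(8)): arr=[8 22 11 19] head=1 tail=1 count=4
After op 6 (write(14)): arr=[8 14 11 19] head=2 tail=2 count=4
After op 7 (write(21)): arr=[8 14 21 19] head=3 tail=3 count=4
After op 8 (read()): arr=[8 14 21 19] head=0 tail=3 count=3
After op 9 (write(9)): arr=[8 14 21 9] head=0 tail=0 count=4
After op 10 (read()): arr=[8 14 21 9] head=1 tail=0 count=3
After op 11 (read()): arr=[8 14 21 9] head=2 tail=0 count=2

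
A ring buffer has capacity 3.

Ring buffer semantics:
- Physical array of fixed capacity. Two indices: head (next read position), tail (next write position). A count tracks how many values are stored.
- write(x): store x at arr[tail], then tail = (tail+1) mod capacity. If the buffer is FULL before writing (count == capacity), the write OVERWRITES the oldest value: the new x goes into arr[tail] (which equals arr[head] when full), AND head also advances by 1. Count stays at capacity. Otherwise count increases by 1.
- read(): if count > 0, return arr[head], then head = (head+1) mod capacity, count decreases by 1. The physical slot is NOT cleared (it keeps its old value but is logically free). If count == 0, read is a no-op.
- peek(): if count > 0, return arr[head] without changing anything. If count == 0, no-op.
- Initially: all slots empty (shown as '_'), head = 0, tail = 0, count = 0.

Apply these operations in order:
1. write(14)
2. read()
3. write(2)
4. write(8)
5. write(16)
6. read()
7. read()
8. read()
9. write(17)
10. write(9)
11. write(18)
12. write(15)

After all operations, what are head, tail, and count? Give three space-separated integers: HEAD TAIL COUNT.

Answer: 2 2 3

Derivation:
After op 1 (write(14)): arr=[14 _ _] head=0 tail=1 count=1
After op 2 (read()): arr=[14 _ _] head=1 tail=1 count=0
After op 3 (write(2)): arr=[14 2 _] head=1 tail=2 count=1
After op 4 (write(8)): arr=[14 2 8] head=1 tail=0 count=2
After op 5 (write(16)): arr=[16 2 8] head=1 tail=1 count=3
After op 6 (read()): arr=[16 2 8] head=2 tail=1 count=2
After op 7 (read()): arr=[16 2 8] head=0 tail=1 count=1
After op 8 (read()): arr=[16 2 8] head=1 tail=1 count=0
After op 9 (write(17)): arr=[16 17 8] head=1 tail=2 count=1
After op 10 (write(9)): arr=[16 17 9] head=1 tail=0 count=2
After op 11 (write(18)): arr=[18 17 9] head=1 tail=1 count=3
After op 12 (write(15)): arr=[18 15 9] head=2 tail=2 count=3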